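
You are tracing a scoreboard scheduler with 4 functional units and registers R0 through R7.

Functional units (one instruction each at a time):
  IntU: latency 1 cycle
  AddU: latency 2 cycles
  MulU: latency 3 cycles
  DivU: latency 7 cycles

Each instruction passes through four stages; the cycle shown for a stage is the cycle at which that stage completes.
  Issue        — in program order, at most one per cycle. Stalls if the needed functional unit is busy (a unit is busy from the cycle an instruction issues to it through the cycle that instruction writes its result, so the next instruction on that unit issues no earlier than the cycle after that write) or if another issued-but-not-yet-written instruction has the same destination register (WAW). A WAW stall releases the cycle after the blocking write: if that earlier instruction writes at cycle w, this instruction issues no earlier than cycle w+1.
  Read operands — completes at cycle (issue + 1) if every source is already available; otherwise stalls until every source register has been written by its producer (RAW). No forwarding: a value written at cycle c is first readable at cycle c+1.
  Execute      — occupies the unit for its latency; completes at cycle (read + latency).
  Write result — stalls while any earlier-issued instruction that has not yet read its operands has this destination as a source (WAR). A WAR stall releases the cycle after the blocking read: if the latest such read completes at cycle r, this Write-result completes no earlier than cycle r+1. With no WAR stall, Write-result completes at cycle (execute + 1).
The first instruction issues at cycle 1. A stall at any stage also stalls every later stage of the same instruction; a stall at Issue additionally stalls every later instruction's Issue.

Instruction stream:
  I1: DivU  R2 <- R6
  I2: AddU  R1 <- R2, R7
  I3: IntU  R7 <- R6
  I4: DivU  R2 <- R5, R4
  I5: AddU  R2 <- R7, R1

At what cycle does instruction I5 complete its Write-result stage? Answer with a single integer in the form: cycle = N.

cycle = 25

I1  is:1  ro:2  ex:9  wr:10
I2  is:2  ro:11  ex:13  wr:14  — RAW R2: wait I1 write@10
I3  is:3  ro:4  ex:5  wr:12  — WAR R7: wait I2 read@11
I4  is:11  ro:12  ex:19  wr:20  — struct: DivU busy until I1 writes@10
I5  is:21  ro:22  ex:24  wr:25  — WAW R2: wait I4 write@20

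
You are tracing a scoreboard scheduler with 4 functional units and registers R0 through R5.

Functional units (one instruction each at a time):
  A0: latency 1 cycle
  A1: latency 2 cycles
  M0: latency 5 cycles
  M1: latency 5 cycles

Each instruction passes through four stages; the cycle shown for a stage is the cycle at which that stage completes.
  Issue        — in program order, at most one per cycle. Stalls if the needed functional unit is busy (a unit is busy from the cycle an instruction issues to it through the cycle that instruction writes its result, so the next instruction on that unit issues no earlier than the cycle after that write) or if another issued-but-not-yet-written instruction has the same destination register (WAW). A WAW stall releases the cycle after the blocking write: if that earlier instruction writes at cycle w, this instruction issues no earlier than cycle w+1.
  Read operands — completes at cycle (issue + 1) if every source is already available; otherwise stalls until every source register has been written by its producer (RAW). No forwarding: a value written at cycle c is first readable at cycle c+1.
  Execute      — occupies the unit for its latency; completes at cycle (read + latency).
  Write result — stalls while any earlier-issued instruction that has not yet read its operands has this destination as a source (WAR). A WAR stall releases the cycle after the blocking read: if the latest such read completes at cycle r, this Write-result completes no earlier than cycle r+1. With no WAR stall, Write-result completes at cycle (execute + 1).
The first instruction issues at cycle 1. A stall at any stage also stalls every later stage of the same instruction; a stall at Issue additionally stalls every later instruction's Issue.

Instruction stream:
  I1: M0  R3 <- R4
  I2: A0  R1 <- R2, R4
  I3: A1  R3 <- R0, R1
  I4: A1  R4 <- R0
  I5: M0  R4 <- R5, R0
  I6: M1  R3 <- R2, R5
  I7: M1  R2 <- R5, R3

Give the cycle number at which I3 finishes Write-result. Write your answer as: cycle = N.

cycle = 13

I1 -> (1, 2, 7, 8)
I2 -> (2, 3, 4, 5)
I3 -> (9, 10, 12, 13)  // WAW R3: wait I1 write@8
I4 -> (14, 15, 17, 18)  // struct: A1 busy until I3 writes@13
I5 -> (19, 20, 25, 26)  // WAW R4: wait I4 write@18
I6 -> (20, 21, 26, 27)
I7 -> (28, 29, 34, 35)  // struct: M1 busy until I6 writes@27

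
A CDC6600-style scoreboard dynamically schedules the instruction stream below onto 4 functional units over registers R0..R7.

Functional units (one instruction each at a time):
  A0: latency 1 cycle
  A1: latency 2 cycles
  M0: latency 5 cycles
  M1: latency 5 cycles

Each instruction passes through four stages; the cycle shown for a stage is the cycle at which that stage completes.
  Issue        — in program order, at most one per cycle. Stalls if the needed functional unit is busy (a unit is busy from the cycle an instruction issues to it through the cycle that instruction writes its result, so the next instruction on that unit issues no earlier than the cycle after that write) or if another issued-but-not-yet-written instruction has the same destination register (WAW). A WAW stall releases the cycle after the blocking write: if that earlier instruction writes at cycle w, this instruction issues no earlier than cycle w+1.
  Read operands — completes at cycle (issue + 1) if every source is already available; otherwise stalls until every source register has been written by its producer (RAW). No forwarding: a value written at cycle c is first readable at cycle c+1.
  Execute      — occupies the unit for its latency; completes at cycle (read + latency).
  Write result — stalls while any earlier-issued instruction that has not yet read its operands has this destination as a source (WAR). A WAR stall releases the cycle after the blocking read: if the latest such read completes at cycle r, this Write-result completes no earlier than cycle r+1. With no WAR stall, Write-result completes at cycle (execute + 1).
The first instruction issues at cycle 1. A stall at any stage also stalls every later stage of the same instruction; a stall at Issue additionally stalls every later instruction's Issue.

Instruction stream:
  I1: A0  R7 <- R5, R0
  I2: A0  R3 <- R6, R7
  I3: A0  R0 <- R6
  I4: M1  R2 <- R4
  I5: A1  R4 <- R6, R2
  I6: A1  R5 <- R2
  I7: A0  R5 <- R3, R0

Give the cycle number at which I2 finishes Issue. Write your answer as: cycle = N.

cycle = 5

t=1  I1 issues→A0
t=2  I1 reads
t=3  I1 exec-done
t=4  I1 writes R7
t=5  I2 issues→A0
t=6  I2 reads
t=7  I2 exec-done
t=8  I2 writes R3
t=9  I3 issues→A0
t=10  I3 reads · I4 issues→M1
t=11  I3 exec-done · I4 reads · I5 issues→A1
t=12  I3 writes R0
t=16  I4 exec-done
t=17  I4 writes R2
t=18  I5 reads
t=20  I5 exec-done
t=21  I5 writes R4
t=22  I6 issues→A1
t=23  I6 reads
t=25  I6 exec-done
t=26  I6 writes R5
t=27  I7 issues→A0
t=28  I7 reads
t=29  I7 exec-done
t=30  I7 writes R5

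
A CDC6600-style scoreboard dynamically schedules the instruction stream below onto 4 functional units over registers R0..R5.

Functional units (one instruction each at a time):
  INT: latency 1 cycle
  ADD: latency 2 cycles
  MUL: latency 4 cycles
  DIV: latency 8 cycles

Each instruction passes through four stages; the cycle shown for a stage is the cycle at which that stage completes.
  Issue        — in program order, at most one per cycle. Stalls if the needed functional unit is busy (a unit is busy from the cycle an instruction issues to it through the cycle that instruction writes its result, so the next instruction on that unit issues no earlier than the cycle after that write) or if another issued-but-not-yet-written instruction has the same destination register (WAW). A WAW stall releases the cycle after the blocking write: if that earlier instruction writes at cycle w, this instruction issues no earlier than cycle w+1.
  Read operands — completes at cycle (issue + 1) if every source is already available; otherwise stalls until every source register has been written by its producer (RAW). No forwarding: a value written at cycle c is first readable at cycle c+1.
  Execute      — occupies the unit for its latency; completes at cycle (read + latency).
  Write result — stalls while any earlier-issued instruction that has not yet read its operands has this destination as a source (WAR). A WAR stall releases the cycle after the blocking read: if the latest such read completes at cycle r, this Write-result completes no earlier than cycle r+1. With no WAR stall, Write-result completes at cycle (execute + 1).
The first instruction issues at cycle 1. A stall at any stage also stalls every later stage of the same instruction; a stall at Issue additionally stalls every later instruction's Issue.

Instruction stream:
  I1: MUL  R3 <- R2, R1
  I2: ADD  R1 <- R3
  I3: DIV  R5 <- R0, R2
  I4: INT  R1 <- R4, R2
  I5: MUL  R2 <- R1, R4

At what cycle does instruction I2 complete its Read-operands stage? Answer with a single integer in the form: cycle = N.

cycle = 8

[1] I1 dispatched to MUL
[2] I1 operands ready; I2 dispatched to ADD
[3] I3 dispatched to DIV
[4] I3 operands ready
[6] I1 complete
[7] R3←I1
[8] I2 operands ready
[10] I2 complete
[11] R1←I2
[12] I3 complete; I4 dispatched to INT
[13] R5←I3; I4 operands ready; I5 dispatched to MUL
[14] I4 complete
[15] R1←I4
[16] I5 operands ready
[20] I5 complete
[21] R2←I5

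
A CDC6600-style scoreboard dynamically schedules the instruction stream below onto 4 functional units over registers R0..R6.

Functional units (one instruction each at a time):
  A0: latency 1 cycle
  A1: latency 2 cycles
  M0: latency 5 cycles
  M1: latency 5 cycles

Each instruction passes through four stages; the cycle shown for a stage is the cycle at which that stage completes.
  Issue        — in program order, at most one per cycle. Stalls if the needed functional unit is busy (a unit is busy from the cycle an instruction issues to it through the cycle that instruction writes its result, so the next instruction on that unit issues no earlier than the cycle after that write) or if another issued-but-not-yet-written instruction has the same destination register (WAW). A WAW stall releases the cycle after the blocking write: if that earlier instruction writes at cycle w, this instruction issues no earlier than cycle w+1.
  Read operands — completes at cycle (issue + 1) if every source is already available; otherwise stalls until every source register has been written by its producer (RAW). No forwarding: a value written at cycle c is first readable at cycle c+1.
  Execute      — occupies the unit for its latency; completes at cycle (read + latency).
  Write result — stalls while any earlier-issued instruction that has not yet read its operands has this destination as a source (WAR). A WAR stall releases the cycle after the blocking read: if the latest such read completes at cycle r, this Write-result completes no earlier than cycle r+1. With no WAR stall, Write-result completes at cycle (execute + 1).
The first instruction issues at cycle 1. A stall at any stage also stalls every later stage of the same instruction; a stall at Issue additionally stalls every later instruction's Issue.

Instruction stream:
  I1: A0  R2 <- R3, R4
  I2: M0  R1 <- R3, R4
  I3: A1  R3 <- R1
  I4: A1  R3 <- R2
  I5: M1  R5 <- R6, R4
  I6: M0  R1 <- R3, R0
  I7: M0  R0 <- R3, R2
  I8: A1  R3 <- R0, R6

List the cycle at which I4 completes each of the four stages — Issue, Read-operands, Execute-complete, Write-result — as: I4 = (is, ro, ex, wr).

I4 = (14, 15, 17, 18)

[1] I1 dispatched to A0
[2] I1 operands ready · I2 dispatched to M0
[3] I1 complete · I2 operands ready · I3 dispatched to A1
[4] R2←I1
[8] I2 complete
[9] R1←I2
[10] I3 operands ready
[12] I3 complete
[13] R3←I3
[14] I4 dispatched to A1
[15] I4 operands ready · I5 dispatched to M1
[16] I5 operands ready · I6 dispatched to M0
[17] I4 complete
[18] R3←I4
[19] I6 operands ready
[21] I5 complete
[22] R5←I5
[24] I6 complete
[25] R1←I6
[26] I7 dispatched to M0
[27] I7 operands ready · I8 dispatched to A1
[32] I7 complete
[33] R0←I7
[34] I8 operands ready
[36] I8 complete
[37] R3←I8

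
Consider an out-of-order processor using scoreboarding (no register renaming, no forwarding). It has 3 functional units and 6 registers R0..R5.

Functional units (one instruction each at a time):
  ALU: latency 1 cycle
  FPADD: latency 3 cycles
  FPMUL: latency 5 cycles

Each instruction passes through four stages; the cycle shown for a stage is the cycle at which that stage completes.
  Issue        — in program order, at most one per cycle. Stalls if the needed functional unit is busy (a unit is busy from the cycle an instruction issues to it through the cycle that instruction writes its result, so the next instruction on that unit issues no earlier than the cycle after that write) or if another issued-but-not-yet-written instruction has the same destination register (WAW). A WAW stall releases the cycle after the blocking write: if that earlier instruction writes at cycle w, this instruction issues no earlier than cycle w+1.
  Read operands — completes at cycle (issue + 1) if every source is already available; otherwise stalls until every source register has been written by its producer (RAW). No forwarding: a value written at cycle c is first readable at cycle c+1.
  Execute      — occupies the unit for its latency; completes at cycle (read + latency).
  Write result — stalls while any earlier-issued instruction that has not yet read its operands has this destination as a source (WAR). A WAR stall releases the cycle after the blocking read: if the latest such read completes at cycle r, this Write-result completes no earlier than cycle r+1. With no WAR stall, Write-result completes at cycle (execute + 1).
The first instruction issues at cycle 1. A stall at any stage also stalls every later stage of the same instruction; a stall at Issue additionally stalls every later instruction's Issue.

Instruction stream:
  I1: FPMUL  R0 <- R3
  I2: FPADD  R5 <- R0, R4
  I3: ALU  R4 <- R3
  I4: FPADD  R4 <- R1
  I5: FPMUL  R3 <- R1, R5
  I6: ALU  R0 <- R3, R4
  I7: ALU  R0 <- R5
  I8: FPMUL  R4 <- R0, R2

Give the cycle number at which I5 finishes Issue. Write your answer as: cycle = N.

cycle = 15

1) issue 1, read 2, done 7, write 8
2) issue 2, read 9, done 12, write 13  <RAW R0: wait I1 write@8>
3) issue 3, read 4, done 5, write 10  <WAR R4: wait I2 read@9>
4) issue 14, read 15, done 18, write 19  <struct: FPADD busy until I2 writes@13>
5) issue 15, read 16, done 21, write 22
6) issue 16, read 23, done 24, write 25  <RAW R3: wait I5 write@22>
7) issue 26, read 27, done 28, write 29  <struct: ALU busy until I6 writes@25>
8) issue 27, read 30, done 35, write 36  <RAW R0: wait I7 write@29>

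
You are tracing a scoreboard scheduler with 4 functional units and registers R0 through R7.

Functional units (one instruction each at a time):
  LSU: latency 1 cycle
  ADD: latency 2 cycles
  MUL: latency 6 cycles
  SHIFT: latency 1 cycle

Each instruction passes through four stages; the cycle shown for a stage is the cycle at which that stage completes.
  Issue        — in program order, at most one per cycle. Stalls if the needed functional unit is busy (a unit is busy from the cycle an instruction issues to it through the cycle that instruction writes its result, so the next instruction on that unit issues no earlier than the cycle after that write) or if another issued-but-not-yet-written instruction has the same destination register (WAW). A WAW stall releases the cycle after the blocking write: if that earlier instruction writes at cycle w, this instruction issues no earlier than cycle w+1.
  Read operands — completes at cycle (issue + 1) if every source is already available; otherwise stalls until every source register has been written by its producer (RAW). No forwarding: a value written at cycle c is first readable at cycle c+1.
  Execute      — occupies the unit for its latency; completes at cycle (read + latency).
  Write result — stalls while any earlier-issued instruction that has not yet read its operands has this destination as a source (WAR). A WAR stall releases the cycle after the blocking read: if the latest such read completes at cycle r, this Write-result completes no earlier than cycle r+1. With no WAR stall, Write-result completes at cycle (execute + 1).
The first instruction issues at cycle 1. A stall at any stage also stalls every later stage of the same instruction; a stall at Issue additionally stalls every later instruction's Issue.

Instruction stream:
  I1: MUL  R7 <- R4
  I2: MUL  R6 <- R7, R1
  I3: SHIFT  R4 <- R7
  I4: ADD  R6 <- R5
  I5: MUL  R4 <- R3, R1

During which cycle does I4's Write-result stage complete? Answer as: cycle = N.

cycle = 23

I1: IS=1 RO=2 EX=8 WR=9
I2: IS=10 RO=11 EX=17 WR=18  [struct: MUL busy until I1 writes@9]
I3: IS=11 RO=12 EX=13 WR=14
I4: IS=19 RO=20 EX=22 WR=23  [WAW R6: wait I2 write@18]
I5: IS=20 RO=21 EX=27 WR=28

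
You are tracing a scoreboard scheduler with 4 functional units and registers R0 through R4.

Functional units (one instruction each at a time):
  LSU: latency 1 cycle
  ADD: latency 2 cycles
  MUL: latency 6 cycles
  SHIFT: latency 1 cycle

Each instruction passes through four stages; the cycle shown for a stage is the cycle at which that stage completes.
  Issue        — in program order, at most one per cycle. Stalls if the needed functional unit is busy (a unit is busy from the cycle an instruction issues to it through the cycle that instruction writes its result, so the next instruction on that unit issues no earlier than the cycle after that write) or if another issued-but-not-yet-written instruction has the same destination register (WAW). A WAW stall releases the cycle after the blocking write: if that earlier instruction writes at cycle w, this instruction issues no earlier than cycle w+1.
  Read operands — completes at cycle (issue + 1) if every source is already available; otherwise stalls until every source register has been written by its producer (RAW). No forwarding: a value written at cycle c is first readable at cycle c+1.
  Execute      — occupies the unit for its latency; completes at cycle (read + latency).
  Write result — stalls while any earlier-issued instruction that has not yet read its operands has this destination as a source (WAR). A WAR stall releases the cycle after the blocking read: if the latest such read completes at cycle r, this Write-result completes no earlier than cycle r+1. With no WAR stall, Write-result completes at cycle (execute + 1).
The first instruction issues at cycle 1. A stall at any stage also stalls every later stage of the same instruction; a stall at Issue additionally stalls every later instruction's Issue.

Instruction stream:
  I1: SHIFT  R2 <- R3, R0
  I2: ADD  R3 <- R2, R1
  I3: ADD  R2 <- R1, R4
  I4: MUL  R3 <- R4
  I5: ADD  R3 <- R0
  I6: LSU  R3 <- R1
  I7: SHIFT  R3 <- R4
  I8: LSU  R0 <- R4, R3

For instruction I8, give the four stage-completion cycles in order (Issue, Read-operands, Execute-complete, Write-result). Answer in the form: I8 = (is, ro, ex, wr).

I8 = (29, 32, 33, 34)

c1: issue I1 (SHIFT)
c2: I1 read-ops, issue I2 (ADD)
c3: I1 finished on SHIFT
c4: I1→R2
c5: I2 read-ops
c7: I2 finished on ADD
c8: I2→R3
c9: issue I3 (ADD)
c10: I3 read-ops, issue I4 (MUL)
c11: I4 read-ops
c12: I3 finished on ADD
c13: I3→R2
c17: I4 finished on MUL
c18: I4→R3
c19: issue I5 (ADD)
c20: I5 read-ops
c22: I5 finished on ADD
c23: I5→R3
c24: issue I6 (LSU)
c25: I6 read-ops
c26: I6 finished on LSU
c27: I6→R3
c28: issue I7 (SHIFT)
c29: I7 read-ops, issue I8 (LSU)
c30: I7 finished on SHIFT
c31: I7→R3
c32: I8 read-ops
c33: I8 finished on LSU
c34: I8→R0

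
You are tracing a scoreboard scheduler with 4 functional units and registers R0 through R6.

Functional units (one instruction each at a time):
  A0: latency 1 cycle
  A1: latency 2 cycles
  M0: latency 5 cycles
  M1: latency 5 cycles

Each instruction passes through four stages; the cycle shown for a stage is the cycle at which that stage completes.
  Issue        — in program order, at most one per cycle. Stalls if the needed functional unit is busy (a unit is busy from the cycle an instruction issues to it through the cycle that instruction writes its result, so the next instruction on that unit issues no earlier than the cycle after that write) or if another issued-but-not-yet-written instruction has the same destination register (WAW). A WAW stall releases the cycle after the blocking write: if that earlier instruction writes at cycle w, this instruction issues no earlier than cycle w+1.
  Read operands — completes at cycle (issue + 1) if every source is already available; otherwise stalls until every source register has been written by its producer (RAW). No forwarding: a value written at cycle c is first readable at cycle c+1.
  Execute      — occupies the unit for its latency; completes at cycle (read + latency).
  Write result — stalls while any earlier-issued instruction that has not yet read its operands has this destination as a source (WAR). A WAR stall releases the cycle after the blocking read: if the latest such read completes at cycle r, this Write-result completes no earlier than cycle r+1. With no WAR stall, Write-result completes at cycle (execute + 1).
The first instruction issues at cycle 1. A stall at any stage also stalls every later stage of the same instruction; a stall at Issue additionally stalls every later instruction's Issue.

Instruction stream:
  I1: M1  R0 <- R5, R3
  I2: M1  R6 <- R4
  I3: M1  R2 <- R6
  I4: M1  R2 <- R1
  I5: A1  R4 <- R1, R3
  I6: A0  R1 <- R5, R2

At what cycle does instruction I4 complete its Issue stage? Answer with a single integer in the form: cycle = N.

I1  is:1  ro:2  ex:7  wr:8
I2  is:9  ro:10  ex:15  wr:16  — struct: M1 busy until I1 writes@8
I3  is:17  ro:18  ex:23  wr:24  — struct: M1 busy until I2 writes@16
I4  is:25  ro:26  ex:31  wr:32  — struct: M1 busy until I3 writes@24
I5  is:26  ro:27  ex:29  wr:30
I6  is:27  ro:33  ex:34  wr:35  — RAW R2: wait I4 write@32

cycle = 25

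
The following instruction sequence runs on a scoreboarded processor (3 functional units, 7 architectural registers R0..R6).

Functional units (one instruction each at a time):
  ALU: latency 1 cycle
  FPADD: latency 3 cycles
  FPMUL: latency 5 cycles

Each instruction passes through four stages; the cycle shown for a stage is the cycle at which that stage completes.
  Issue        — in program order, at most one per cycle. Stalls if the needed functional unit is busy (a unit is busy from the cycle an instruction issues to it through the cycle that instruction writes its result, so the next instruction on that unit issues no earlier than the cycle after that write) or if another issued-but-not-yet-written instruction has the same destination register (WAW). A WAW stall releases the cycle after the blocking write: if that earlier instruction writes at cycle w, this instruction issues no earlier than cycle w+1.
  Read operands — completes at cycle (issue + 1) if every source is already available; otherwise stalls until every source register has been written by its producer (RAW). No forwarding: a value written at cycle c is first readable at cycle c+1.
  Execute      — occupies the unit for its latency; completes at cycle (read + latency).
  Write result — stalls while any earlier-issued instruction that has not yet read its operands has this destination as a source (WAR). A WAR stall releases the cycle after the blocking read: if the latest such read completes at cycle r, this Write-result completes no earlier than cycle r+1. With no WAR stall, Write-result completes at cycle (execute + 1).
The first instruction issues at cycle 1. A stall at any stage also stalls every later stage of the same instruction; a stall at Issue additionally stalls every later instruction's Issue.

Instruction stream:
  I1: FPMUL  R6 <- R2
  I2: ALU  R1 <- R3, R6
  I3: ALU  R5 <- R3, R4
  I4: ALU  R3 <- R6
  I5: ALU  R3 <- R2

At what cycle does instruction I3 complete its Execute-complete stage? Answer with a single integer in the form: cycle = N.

cycle = 14

c1: I1 dispatched to FPMUL
c2: I1 operands ready · I2 dispatched to ALU
c7: I1 complete
c8: R6←I1
c9: I2 operands ready
c10: I2 complete
c11: R1←I2
c12: I3 dispatched to ALU
c13: I3 operands ready
c14: I3 complete
c15: R5←I3
c16: I4 dispatched to ALU
c17: I4 operands ready
c18: I4 complete
c19: R3←I4
c20: I5 dispatched to ALU
c21: I5 operands ready
c22: I5 complete
c23: R3←I5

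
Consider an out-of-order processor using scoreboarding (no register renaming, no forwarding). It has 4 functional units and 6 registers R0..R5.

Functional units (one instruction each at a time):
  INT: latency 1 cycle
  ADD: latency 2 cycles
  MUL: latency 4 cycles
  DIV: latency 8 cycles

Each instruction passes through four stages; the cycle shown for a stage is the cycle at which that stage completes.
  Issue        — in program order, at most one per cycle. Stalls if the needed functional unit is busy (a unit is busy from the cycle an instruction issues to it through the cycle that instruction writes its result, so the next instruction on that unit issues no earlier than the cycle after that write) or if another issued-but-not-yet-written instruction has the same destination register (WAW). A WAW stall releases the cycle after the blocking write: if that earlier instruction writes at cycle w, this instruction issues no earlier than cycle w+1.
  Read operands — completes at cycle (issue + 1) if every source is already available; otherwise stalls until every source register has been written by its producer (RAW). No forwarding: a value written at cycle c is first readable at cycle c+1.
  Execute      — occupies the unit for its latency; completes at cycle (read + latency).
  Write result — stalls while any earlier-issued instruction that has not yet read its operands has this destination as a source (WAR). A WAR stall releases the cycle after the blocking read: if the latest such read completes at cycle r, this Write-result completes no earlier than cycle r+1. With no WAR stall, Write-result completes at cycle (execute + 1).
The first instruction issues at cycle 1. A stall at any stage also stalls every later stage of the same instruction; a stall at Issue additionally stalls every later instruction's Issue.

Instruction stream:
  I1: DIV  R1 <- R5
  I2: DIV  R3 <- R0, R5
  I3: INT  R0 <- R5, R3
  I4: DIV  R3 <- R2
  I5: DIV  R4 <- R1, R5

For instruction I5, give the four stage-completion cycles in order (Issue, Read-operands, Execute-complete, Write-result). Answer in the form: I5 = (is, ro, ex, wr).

cycle 1: I1→DIV
cycle 2: I1 RO
cycle 10: I1 EX
cycle 11: I1 WR R1
cycle 12: I2→DIV
cycle 13: I2 RO, I3→INT
cycle 21: I2 EX
cycle 22: I2 WR R3
cycle 23: I3 RO, I4→DIV
cycle 24: I3 EX, I4 RO
cycle 25: I3 WR R0
cycle 32: I4 EX
cycle 33: I4 WR R3
cycle 34: I5→DIV
cycle 35: I5 RO
cycle 43: I5 EX
cycle 44: I5 WR R4

I5 = (34, 35, 43, 44)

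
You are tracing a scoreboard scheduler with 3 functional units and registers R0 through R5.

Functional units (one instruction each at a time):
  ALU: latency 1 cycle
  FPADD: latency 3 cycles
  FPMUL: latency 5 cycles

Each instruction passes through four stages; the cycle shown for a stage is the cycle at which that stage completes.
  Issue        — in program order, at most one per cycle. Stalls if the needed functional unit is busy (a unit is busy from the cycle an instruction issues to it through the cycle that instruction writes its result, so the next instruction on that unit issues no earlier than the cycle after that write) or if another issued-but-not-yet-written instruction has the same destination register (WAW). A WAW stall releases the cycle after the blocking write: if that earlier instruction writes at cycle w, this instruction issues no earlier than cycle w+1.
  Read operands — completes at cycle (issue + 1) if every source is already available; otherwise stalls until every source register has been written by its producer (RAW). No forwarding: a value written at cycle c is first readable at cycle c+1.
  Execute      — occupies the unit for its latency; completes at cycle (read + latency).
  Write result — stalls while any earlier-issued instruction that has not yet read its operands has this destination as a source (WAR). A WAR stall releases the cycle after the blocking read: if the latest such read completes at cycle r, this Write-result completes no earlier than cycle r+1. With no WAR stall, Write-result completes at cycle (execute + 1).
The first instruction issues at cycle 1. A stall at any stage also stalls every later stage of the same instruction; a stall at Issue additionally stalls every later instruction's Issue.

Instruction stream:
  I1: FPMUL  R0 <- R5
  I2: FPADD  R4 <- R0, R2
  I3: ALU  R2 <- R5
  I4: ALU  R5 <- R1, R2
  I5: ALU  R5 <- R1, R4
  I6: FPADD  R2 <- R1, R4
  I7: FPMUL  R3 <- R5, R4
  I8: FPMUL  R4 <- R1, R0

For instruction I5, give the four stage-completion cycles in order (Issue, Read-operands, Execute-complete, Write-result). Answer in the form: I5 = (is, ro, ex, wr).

I1  is:1  ro:2  ex:7  wr:8
I2  is:2  ro:9  ex:12  wr:13  — RAW R0: wait I1 write@8
I3  is:3  ro:4  ex:5  wr:10  — WAR R2: wait I2 read@9
I4  is:11  ro:12  ex:13  wr:14  — struct: ALU busy until I3 writes@10
I5  is:15  ro:16  ex:17  wr:18  — struct: ALU busy until I4 writes@14
I6  is:16  ro:17  ex:20  wr:21
I7  is:17  ro:19  ex:24  wr:25  — RAW R5: wait I5 write@18
I8  is:26  ro:27  ex:32  wr:33  — struct: FPMUL busy until I7 writes@25

I5 = (15, 16, 17, 18)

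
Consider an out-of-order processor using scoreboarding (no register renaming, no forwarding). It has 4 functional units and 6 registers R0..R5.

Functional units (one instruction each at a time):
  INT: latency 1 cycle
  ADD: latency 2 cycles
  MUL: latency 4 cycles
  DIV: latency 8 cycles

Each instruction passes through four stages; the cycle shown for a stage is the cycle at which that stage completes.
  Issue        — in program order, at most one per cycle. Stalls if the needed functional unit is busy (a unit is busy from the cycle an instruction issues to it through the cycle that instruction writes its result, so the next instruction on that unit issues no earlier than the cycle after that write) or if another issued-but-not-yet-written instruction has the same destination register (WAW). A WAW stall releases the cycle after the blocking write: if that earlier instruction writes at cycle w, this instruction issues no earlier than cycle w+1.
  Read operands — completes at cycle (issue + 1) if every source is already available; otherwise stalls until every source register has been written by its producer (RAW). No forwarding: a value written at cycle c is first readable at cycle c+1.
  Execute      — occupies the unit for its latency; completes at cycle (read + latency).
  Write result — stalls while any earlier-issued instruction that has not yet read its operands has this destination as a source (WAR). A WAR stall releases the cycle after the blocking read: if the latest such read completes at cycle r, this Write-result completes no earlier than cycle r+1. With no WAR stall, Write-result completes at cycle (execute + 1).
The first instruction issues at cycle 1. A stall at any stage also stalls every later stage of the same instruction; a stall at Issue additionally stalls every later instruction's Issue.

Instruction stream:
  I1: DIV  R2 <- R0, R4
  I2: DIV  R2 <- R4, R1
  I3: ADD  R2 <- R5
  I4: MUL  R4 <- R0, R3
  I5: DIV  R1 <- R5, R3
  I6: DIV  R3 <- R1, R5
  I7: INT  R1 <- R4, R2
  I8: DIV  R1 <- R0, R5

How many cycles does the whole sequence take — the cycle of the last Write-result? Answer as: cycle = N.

[1] issue I1 (DIV)
[2] I1 read-ops
[10] I1 finished on DIV
[11] I1→R2
[12] issue I2 (DIV)
[13] I2 read-ops
[21] I2 finished on DIV
[22] I2→R2
[23] issue I3 (ADD)
[24] I3 read-ops · issue I4 (MUL)
[25] I4 read-ops · issue I5 (DIV)
[26] I3 finished on ADD · I5 read-ops
[27] I3→R2
[29] I4 finished on MUL
[30] I4→R4
[34] I5 finished on DIV
[35] I5→R1
[36] issue I6 (DIV)
[37] I6 read-ops · issue I7 (INT)
[38] I7 read-ops
[39] I7 finished on INT
[40] I7→R1
[45] I6 finished on DIV
[46] I6→R3
[47] issue I8 (DIV)
[48] I8 read-ops
[56] I8 finished on DIV
[57] I8→R1

cycle = 57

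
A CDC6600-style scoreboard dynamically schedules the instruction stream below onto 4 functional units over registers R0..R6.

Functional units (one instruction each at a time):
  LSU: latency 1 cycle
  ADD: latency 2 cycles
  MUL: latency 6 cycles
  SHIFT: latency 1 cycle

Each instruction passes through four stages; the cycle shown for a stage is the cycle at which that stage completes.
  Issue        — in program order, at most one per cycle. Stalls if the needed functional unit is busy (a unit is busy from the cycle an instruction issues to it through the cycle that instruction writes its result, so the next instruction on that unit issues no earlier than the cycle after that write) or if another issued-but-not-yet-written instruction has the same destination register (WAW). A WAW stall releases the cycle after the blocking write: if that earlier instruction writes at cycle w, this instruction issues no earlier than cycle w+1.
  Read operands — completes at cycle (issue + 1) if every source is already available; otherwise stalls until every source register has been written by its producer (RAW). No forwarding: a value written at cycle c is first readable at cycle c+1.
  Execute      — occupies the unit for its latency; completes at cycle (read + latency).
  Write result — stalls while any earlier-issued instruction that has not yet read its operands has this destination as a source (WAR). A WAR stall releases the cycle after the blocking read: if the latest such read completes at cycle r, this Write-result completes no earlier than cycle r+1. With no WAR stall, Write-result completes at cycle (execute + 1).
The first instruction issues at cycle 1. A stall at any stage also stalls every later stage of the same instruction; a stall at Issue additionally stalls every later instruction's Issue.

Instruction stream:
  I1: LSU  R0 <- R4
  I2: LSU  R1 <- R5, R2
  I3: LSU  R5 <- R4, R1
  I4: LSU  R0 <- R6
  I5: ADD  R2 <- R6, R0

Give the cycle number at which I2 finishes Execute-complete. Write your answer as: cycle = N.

t=1  issue I1 (LSU)
t=2  I1 read-ops
t=3  I1 finished on LSU
t=4  I1→R0
t=5  issue I2 (LSU)
t=6  I2 read-ops
t=7  I2 finished on LSU
t=8  I2→R1
t=9  issue I3 (LSU)
t=10  I3 read-ops
t=11  I3 finished on LSU
t=12  I3→R5
t=13  issue I4 (LSU)
t=14  I4 read-ops | issue I5 (ADD)
t=15  I4 finished on LSU
t=16  I4→R0
t=17  I5 read-ops
t=19  I5 finished on ADD
t=20  I5→R2

cycle = 7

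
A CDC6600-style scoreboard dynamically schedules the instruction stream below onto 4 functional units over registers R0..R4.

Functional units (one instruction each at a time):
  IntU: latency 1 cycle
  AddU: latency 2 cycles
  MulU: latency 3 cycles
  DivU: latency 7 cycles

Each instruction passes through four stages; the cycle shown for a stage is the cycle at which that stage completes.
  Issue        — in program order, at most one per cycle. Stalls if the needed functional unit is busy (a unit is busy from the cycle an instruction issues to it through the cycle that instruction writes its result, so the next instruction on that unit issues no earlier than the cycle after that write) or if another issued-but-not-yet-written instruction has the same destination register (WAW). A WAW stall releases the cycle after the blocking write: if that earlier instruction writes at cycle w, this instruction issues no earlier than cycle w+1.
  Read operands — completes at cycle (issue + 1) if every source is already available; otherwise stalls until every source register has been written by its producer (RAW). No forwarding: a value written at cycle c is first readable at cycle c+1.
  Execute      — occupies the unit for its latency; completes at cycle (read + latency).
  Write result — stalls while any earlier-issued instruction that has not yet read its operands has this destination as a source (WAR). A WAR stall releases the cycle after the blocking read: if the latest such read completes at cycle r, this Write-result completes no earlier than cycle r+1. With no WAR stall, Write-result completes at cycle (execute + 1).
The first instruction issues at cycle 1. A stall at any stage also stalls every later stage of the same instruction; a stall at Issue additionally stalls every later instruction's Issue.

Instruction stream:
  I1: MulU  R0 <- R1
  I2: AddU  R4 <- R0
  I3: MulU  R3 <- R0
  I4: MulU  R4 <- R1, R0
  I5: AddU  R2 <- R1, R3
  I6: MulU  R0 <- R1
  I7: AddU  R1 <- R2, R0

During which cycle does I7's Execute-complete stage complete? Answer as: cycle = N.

I1  is:1  ro:2  ex:5  wr:6
I2  is:2  ro:7  ex:9  wr:10  — RAW R0: wait I1 write@6
I3  is:7  ro:8  ex:11  wr:12  — struct: MulU busy until I1 writes@6
I4  is:13  ro:14  ex:17  wr:18  — struct: MulU busy until I3 writes@12
I5  is:14  ro:15  ex:17  wr:18
I6  is:19  ro:20  ex:23  wr:24  — struct: MulU busy until I4 writes@18
I7  is:20  ro:25  ex:27  wr:28  — RAW R0: wait I6 write@24

cycle = 27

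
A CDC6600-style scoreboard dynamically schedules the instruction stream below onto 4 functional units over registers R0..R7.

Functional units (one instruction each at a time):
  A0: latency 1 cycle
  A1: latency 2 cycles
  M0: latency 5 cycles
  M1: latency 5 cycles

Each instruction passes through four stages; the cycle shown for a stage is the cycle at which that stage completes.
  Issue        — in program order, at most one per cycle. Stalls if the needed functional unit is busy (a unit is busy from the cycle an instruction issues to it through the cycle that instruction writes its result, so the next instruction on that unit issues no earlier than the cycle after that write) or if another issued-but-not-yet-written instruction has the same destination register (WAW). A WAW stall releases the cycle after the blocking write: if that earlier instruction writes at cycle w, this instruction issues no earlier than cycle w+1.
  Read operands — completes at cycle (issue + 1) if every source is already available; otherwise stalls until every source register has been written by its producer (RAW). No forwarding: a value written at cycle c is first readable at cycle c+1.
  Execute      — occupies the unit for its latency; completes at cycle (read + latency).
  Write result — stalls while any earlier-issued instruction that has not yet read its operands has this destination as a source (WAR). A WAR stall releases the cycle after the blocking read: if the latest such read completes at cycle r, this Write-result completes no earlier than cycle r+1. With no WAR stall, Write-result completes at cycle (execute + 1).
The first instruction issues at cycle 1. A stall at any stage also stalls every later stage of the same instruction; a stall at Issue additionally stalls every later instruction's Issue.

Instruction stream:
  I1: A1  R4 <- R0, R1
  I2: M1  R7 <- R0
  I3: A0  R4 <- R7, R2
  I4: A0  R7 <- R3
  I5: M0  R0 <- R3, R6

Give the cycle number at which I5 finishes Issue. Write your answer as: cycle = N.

I1 -> (1, 2, 4, 5)
I2 -> (2, 3, 8, 9)
I3 -> (6, 10, 11, 12)  // WAW R4: wait I1 write@5, RAW R7: wait I2 write@9
I4 -> (13, 14, 15, 16)  // struct: A0 busy until I3 writes@12
I5 -> (14, 15, 20, 21)

cycle = 14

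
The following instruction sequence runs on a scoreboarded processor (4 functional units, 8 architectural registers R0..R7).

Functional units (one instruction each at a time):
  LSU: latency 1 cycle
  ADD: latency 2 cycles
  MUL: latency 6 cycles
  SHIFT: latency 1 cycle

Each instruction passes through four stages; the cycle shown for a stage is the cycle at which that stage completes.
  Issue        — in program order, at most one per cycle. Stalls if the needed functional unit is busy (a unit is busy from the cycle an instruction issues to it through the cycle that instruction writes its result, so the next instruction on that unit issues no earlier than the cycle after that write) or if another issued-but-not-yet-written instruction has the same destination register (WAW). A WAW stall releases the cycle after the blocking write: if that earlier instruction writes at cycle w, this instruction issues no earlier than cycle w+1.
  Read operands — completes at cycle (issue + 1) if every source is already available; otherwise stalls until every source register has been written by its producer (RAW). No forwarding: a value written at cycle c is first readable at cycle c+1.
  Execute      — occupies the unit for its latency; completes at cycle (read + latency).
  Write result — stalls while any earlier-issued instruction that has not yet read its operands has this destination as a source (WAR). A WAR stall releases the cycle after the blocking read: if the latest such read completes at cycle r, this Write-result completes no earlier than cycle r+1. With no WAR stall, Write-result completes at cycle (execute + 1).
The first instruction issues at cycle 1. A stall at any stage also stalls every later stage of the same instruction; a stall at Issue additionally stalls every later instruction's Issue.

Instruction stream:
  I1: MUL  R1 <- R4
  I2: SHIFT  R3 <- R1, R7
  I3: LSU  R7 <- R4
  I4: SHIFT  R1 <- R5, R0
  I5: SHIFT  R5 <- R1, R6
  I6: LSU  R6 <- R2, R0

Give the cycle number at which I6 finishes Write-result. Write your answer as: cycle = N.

I1: IS=1 RO=2 EX=8 WR=9
I2: IS=2 RO=10 EX=11 WR=12  [RAW R1: wait I1 write@9]
I3: IS=3 RO=4 EX=5 WR=11  [WAR R7: wait I2 read@10]
I4: IS=13 RO=14 EX=15 WR=16  [struct: SHIFT busy until I2 writes@12]
I5: IS=17 RO=18 EX=19 WR=20  [struct: SHIFT busy until I4 writes@16]
I6: IS=18 RO=19 EX=20 WR=21

cycle = 21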